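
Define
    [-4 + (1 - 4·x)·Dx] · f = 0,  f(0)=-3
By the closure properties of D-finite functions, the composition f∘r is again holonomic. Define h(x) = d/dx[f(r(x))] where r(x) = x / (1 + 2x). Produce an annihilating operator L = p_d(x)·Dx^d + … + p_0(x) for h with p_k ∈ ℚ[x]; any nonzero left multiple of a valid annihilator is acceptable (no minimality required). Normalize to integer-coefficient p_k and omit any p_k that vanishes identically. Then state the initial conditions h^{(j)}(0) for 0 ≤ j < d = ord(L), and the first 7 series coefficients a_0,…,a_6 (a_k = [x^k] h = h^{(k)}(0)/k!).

f: a_k = -3, -12, -48, -192, -768, -3072, -12288, …
h₀=f(r): pull back L_f along r ⇒ L₀.
h=h₀': d/dx-closure on L₀ ⇒ L.
L = 4 + (-1 + 2·x)·Dx  (order 1).
h: a_k = -12, -48, -144, -384, -960, -2304, -5376, …
ICs: h(0) = -12.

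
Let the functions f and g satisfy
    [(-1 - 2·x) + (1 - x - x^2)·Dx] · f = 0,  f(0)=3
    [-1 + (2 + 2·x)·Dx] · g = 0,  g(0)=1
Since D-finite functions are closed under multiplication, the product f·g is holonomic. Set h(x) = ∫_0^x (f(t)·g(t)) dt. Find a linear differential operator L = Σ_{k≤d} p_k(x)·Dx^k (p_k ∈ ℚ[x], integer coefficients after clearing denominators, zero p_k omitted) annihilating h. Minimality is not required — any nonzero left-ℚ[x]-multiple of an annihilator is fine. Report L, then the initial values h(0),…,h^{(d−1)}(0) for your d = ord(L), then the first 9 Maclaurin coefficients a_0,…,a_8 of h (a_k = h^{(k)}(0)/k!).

f: a_k = 3, 3, 6, 9, 15, 24, 39, 63, 102, …
g: a_k = 1, 1/2, -1/8, 1/16, -5/128, 7/256, -21/1024, 33/2048, -429/32768, …
h₀=f·g: eliminate ⇒ L₀, order ≤ 1·1.
∫: right-multiply L₀ by Dx.
L = (3 + 5·x + 3·x^2)·Dx + (-2 + 4·x^2 + 2·x^3)·Dx^2  (order 2).
h: a_k = 0, 3, 9/4, 19/8, 189/64, 2409/640, 2621/512, 50661/7168, 164325/16384, …
ICs: h(0) = 0, h′(0) = 3.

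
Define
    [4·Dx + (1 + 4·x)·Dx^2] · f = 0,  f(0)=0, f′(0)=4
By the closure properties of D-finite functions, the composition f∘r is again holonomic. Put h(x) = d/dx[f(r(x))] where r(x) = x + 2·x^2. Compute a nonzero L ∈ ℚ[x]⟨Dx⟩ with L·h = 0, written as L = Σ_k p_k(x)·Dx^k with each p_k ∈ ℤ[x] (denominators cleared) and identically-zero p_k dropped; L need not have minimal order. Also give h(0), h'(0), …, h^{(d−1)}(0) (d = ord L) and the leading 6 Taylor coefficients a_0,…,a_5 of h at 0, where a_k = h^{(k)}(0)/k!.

L = (16·x + 32·x^2) + (1 + 8·x + 24·x^2 + 32·x^3)·Dx  (order 1).
h: a_k = 4, 0, -32, 128, -256, 0, …
ICs: h(0) = 4.

f: a_k = 0, 4, -8, 64/3, -64, 1024/5, …
f∘r: x↦r, Dx↦Dx/r' in L_f ⇒ L₀.
h₀' ⇒ L via d/dx closure of L₀.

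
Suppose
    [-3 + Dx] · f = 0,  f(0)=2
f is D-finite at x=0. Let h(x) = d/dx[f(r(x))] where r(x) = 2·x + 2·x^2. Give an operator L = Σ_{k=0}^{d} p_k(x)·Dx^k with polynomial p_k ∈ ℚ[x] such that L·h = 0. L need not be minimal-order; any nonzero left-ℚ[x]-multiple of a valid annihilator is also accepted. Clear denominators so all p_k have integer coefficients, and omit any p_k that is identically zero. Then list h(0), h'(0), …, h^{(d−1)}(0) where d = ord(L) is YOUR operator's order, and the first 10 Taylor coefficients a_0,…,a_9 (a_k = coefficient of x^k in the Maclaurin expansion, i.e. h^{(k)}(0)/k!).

f: a_k = 2, 6, 9, 9, 27/4, 81/20, 81/40, 243/280, 729/2240, 243/2240, …
h₀=f(r): pull back L_f along r ⇒ L₀.
Differentiate: ansatz ord ≤ ord L₀ ⇒ L.
L = (8 + 24·x + 24·x^2) + (-1 - 2·x)·Dx  (order 1).
h: a_k = 12, 96, 432, 1440, 3888, 44928/5, 91584/5, 1178496/35, 396576/7, 3089664/35, …
ICs: h(0) = 12.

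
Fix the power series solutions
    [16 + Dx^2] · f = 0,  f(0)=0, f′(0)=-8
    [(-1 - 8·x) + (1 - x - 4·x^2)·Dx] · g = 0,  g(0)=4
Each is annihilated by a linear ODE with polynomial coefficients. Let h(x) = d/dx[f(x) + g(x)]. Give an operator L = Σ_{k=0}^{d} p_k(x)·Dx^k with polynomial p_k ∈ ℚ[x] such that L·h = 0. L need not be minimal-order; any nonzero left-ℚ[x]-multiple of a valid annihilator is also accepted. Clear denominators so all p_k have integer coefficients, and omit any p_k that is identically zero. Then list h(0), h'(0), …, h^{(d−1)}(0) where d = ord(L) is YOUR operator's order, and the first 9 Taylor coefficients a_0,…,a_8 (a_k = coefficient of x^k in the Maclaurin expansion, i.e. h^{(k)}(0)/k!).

f: a_k = 0, -8, 0, 64/3, 0, -256/15, 0, 2048/315, 0, …
g: a_k = 4, 4, 20, 36, 116, 260, 724, 1764, 4660, …
Weyl lclm of L_f,L_g ⇒ L₀ (ord ≤ 3).
Differentiate: ansatz ord ≤ ord L₀ ⇒ L.
L = (6848 + 35072·x + 150784·x^2 + 87040·x^3 + 204800·x^4 + 147456·x^5 + 196608·x^6) + (-560 - 4048·x + 5184·x^2 + 13952·x^3 + 2560·x^4 + 18432·x^5 + 57344·x^6 + 65536·x^7)·Dx + (428 + 2192·x + 9424·x^2 + 5440·x^3 + 12800·x^4 + 9216·x^5 + 12288·x^6)·Dx^2 + (-35 - 253·x + 324·x^2 + 872·x^3 + 160·x^4 + 1152·x^5 + 3584·x^6 + 4096·x^7)·Dx^3  (order 3).
h: a_k = -4, 40, 172, 464, 3644/3, 4344, 557708/45, 37280, 33210764/315, …
ICs: h(0) = -4, h′(0) = 40, h′′(0) = 344.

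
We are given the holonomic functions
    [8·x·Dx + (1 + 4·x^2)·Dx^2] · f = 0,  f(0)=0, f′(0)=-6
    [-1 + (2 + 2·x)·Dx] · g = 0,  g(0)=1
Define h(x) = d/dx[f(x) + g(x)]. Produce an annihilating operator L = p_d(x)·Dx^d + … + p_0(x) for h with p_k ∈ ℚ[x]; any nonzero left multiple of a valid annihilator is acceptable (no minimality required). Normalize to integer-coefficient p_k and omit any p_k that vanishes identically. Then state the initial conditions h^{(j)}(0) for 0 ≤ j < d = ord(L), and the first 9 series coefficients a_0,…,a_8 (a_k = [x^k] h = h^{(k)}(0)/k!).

L = (-16 - 40·x + 192·x^2 + 96·x^3) + (-35 - 64·x + 328·x^2 + 768·x^3 + 336·x^4)·Dx + (-2 + 30·x + 48·x^2 + 144·x^3 + 224·x^4 + 96·x^5)·Dx^2  (order 2).
h: a_k = -11/2, -1/4, 387/16, -5/32, -24541/256, -63/512, 786663/2048, -429/4096, -100656861/65536, …
ICs: h(0) = -11/2, h′(0) = -1/4.

f: a_k = 0, -6, 0, 8, 0, -96/5, 0, 384/7, 0, …
g: a_k = 1, 1/2, -1/8, 1/16, -5/128, 7/256, -21/1024, 33/2048, -429/32768, …
f+g: L₀ = lclm(L_f,L_g), ord ≤ 2+1.
Derive L from L₀ (diff closure).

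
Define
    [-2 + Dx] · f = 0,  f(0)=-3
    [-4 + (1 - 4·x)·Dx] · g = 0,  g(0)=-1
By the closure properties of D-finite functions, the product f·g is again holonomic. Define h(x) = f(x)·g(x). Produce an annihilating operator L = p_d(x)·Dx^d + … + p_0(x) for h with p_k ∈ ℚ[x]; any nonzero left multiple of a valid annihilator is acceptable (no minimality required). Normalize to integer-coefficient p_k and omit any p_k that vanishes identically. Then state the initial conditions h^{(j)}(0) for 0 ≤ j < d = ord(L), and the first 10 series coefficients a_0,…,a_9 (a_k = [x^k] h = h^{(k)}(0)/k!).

f: a_k = -3, -6, -6, -4, -2, -4/5, -4/15, -8/105, -2/105, -4/945, …
g: a_k = -1, -4, -16, -64, -256, -1024, -4096, -16384, -65536, -262144, …
Sym-product of L_f,L_g gives L₀ (≤ ord 1).
L = (6 - 8·x) + (-1 + 4·x)·Dx  (order 1).
h: a_k = 3, 18, 78, 316, 1266, 25324/5, 303892/15, 2836328/35, 34035938/105, 1225293772/945, …
ICs: h(0) = 3.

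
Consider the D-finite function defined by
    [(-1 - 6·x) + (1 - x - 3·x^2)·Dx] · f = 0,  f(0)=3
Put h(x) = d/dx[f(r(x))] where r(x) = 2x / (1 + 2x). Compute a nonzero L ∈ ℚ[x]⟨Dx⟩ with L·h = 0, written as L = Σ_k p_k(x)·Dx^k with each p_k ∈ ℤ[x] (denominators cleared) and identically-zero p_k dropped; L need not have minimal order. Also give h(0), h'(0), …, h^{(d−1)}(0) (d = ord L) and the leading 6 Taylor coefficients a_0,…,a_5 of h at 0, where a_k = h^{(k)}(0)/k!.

L = (12 + 72·x + 576·x^2 + 672·x^3) + (-1 - 18·x - 48·x^2 + 136·x^3 + 336·x^4)·Dx  (order 1).
h: a_k = 6, 72, 0, 1728, -4320, 41472, …
ICs: h(0) = 6.

f: a_k = 3, 3, 12, 21, 57, 120, …
Substitute x→r, Dx→(1/r')Dx; clear ⇒ L₀.
h₀' ⇒ L via d/dx closure of L₀.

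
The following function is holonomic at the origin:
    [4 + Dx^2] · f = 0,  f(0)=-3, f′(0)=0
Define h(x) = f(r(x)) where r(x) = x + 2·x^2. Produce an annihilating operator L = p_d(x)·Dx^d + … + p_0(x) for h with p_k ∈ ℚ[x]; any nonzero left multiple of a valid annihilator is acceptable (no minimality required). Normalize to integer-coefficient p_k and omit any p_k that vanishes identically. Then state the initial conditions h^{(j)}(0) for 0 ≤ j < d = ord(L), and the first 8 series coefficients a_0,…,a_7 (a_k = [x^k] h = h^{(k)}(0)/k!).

L = (4 + 48·x + 192·x^2 + 256·x^3) - 4·Dx + (1 + 4·x)·Dx^2  (order 2).
h: a_k = -3, 0, 6, 24, 22, -16, -716/15, -304/5, …
ICs: h(0) = -3, h′(0) = 0.

f: a_k = -3, 0, 6, 0, -2, 0, 4/15, 0, …
L₀ from L_f via x↦r, Dx↦r'^{-1}Dx.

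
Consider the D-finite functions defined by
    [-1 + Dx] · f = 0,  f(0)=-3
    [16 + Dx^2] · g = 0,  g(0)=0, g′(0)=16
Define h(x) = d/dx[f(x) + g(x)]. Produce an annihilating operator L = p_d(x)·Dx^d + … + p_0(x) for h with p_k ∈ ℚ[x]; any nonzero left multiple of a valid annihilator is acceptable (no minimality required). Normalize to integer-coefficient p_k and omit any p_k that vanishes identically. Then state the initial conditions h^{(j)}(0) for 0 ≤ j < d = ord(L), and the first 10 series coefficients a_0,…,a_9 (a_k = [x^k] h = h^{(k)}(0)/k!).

L = 16 - 16·Dx + Dx^2 - Dx^3  (order 3).
h: a_k = 13, -3, -259/2, -1/2, 4093/24, -1/40, -65539/720, -1/1680, 1048573/40320, -1/120960, …
ICs: h(0) = 13, h′(0) = -3, h′′(0) = -259.

f: a_k = -3, -3, -3/2, -1/2, -1/8, -1/40, -1/240, -1/1680, -1/13440, -1/120960, …
g: a_k = 0, 16, 0, -128/3, 0, 512/15, 0, -4096/315, 0, 8192/2835, …
f+g: L₀ = lclm(L_f,L_g), ord ≤ 1+2.
h=h₀': d/dx-closure on L₀ ⇒ L.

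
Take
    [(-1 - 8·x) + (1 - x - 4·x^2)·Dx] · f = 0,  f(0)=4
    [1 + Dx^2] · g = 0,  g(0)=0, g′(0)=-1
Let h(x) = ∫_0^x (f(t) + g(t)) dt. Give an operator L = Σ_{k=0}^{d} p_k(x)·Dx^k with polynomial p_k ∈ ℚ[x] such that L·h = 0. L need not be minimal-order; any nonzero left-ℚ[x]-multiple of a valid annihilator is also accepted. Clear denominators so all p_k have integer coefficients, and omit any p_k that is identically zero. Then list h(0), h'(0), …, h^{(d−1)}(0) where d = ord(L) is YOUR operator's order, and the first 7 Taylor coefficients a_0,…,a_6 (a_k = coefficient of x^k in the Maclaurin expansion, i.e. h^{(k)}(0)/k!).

L = (55 + 486·x + 553·x^2 + 1488·x^3 + 80·x^4 + 128·x^5)·Dx + (-11 - 11·x - 23·x^2 + 169·x^3 + 348·x^4 + 48·x^5 + 64·x^6)·Dx^2 + (55 + 486·x + 553·x^2 + 1488·x^3 + 80·x^4 + 128·x^5)·Dx^3 + (-11 - 11·x - 23·x^2 + 169·x^3 + 348·x^4 + 48·x^5 + 64·x^6)·Dx^4  (order 4).
h: a_k = 0, 4, 3/2, 20/3, 217/24, 116/5, 31199/720, …
ICs: h(0) = 0, h′(0) = 4, h′′(0) = 3, h′′′(0) = 40.

f: a_k = 4, 4, 20, 36, 116, 260, 724, …
g: a_k = 0, -1, 0, 1/6, 0, -1/120, 0, …
Weyl lclm of L_f,L_g ⇒ L₀ (ord ≤ 3).
Integrate: L := L₀·Dx.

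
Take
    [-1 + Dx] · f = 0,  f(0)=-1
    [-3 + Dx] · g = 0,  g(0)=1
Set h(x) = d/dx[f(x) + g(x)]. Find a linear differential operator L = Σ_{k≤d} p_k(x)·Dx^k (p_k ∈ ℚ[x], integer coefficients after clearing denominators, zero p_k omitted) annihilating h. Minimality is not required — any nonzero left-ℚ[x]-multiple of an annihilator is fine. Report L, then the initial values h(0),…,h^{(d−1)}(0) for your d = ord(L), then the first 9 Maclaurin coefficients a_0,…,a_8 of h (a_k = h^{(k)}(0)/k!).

f: a_k = -1, -1, -1/2, -1/6, -1/24, -1/120, -1/720, -1/5040, -1/40320, …
g: a_k = 1, 3, 9/2, 9/2, 27/8, 81/40, 81/80, 243/560, 729/4480, …
L₀ := lclm(L_f,L_g); ord L₀ ≤ 1+1.
Derive L from L₀ (diff closure).
L = 3 - 4·Dx + Dx^2  (order 2).
h: a_k = 2, 8, 13, 40/3, 121/12, 91/15, 1093/360, 82/63, 9841/20160, …
ICs: h(0) = 2, h′(0) = 8.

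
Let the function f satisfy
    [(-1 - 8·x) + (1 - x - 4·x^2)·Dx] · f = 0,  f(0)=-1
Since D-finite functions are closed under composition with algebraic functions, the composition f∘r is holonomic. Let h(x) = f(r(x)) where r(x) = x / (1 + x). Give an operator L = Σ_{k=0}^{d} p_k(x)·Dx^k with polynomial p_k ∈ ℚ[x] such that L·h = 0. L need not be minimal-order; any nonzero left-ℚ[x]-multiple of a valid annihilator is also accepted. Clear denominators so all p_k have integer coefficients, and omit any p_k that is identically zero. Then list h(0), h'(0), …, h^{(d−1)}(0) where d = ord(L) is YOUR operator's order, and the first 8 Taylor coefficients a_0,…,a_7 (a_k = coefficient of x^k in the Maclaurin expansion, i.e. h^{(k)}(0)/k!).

f: a_k = -1, -1, -5, -9, -29, -65, -181, -441, …
f∘r: x↦r, Dx↦Dx/r' in L_f ⇒ L₀.
L = (1 + 9·x) + (-1 - 2·x + 3·x^2 + 4·x^3)·Dx  (order 1).
h: a_k = -1, -1, -4, 0, -16, 16, -80, 144, …
ICs: h(0) = -1.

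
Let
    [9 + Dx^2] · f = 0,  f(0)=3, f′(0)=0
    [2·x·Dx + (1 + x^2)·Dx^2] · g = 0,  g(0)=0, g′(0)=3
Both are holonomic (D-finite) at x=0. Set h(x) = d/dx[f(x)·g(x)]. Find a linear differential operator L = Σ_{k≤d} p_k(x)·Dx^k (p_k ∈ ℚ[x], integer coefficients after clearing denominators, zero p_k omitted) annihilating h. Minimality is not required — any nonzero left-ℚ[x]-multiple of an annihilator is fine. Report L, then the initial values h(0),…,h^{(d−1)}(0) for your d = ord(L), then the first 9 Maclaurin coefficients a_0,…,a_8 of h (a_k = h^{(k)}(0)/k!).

f: a_k = 3, 0, -27/2, 0, 81/8, 0, -243/80, 0, 2187/4480, …
g: a_k = 0, 3, 0, -1, 0, 3/5, 0, -3/7, 0, …
Sym-product of L_f,L_g gives L₀ (≤ ord 4).
h₀' ⇒ L via d/dx closure of L₀.
L = (20358 + 86886·x^2 + 157437·x^4 + 155520·x^6 + 96228·x^8 + 36450·x^10 + 6561·x^12) + (6372·x + 25596·x^3 + 39960·x^5 + 32400·x^7 + 14580·x^9 + 2916·x^11)·Dx + (3432 + 15828·x^2 + 31110·x^4 + 33588·x^6 + 22032·x^8 + 8424·x^10 + 1458·x^12)·Dx^2 + (708·x + 2844·x^3 + 4440·x^5 + 3600·x^7 + 1620·x^9 + 324·x^11)·Dx^3 + (130 + 686·x^2 + 1513·x^4 + 1812·x^6 + 1260·x^8 + 486·x^10 + 81·x^12)·Dx^4  (order 4).
h: a_k = 9, 0, -261/2, 0, 1827/8, 0, -16029/80, 0, 140013/896, …
ICs: h(0) = 9, h′(0) = 0, h′′(0) = -261, h′′′(0) = 0.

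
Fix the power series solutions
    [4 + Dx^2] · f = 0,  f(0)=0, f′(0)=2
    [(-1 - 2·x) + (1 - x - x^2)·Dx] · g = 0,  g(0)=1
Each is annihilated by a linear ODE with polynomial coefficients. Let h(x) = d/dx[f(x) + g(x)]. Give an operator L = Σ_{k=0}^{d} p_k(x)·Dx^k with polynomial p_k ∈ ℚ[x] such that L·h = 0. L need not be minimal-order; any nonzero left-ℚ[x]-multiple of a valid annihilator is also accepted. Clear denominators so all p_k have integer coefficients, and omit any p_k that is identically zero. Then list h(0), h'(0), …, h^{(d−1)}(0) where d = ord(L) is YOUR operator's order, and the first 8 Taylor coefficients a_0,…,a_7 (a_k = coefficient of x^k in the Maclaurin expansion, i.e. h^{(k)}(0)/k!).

L = (272 + 704·x + 880·x^2 + 400·x^3 + 320·x^4 + 144·x^5 + 48·x^6) + (-44 - 52·x + 108·x^2 + 80·x^3 + 40·x^4 + 72·x^5 + 56·x^6 + 16·x^7)·Dx + (68 + 176·x + 220·x^2 + 100·x^3 + 80·x^4 + 36·x^5 + 12·x^6)·Dx^2 + (-11 - 13·x + 27·x^2 + 20·x^3 + 10·x^4 + 18·x^5 + 14·x^6 + 4·x^7)·Dx^3  (order 3).
h: a_k = 3, 4, 5, 20, 124/3, 78, 6607/45, 272, …
ICs: h(0) = 3, h′(0) = 4, h′′(0) = 10.

f: a_k = 0, 2, 0, -4/3, 0, 4/15, 0, -8/315, …
g: a_k = 1, 1, 2, 3, 5, 8, 13, 21, …
h₀=f+g: left-lcm gives L₀, ord ≤ 3.
Differentiate: ansatz ord ≤ ord L₀ ⇒ L.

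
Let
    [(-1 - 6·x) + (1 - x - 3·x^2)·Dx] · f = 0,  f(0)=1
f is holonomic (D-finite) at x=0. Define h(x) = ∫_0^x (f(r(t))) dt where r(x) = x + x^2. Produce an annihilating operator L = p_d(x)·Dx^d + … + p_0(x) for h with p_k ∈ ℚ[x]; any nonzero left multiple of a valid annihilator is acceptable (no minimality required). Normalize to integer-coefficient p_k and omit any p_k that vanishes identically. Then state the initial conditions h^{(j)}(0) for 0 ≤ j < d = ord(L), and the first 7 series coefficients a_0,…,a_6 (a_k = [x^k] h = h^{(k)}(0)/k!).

f: a_k = 1, 1, 4, 7, 19, 40, 97, …
L₀ from L_f via x↦r, Dx↦r'^{-1}Dx.
h=∫₀ˣh₀: take L = L₀·Dx.
L = (1 + 8·x + 18·x^2 + 12·x^3)·Dx + (-1 + x + 4·x^2 + 6·x^3 + 3·x^4)·Dx^2  (order 2).
h: a_k = 0, 1, 1/2, 5/3, 15/4, 44/5, 137/6, …
ICs: h(0) = 0, h′(0) = 1.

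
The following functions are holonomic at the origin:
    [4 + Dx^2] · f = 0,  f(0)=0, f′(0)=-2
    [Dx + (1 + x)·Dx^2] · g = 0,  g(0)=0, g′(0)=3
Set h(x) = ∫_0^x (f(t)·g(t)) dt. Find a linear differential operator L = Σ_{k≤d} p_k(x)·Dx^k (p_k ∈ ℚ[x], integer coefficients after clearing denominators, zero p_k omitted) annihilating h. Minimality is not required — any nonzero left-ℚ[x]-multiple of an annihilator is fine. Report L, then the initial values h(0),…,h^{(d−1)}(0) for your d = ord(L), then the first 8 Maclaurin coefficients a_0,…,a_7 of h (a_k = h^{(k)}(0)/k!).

f: a_k = 0, -2, 0, 4/3, 0, -4/15, 0, 8/315, …
g: a_k = 0, 3, -3/2, 1, -3/4, 3/5, -1/2, 3/7, …
Sym-product of L_f,L_g gives L₀ (≤ ord 4).
h=∫₀ˣh₀: take L = L₀·Dx.
L = (168 + 864·x + 1456·x^2 + 1024·x^3 + 256·x^4)·Dx + (112 + 368·x + 384·x^2 + 128·x^3)·Dx^2 + (102 + 464·x + 744·x^2 + 512·x^3 + 128·x^4)·Dx^3 + (28 + 92·x + 96·x^2 + 32·x^3)·Dx^4 + (15 + 62·x + 95·x^2 + 64·x^3 + 16·x^4)·Dx^5  (order 5).
h: a_k = 0, 0, 0, -2, 3/4, 2/5, -1/12, -2/21, …
ICs: h(0) = 0, h′(0) = 0, h′′(0) = 0, h′′′(0) = -12, h′′′′(0) = 18.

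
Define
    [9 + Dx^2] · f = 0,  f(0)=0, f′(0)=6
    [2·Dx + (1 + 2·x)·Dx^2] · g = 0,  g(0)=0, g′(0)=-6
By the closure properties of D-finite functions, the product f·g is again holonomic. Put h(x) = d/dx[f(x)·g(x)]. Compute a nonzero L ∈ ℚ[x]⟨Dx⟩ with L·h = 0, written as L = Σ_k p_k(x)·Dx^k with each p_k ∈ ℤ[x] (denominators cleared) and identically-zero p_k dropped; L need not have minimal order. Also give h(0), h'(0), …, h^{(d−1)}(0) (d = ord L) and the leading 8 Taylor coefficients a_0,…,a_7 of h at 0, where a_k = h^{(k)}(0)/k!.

L = (-1890 - 5103·x + 24057·x^2 + 163296·x^3 + 344088·x^4 + 314928·x^5 + 104976·x^6) + (-297 + 1998·x + 19440·x^2 + 51840·x^3 + 58320·x^4 + 23328·x^5)·Dx + (-147 + 738·x + 11106·x^2 + 44064·x^3 + 80352·x^4 + 69984·x^5 + 23328·x^6)·Dx^2 + (-33 + 222·x + 2160·x^2 + 5760·x^3 + 6480·x^4 + 2592·x^5)·Dx^3 + (7 + 145·x + 937·x^2 + 2880·x^3 + 4680·x^4 + 3888·x^5 + 1296·x^6)·Dx^4  (order 4).
h: a_k = 0, -72, 108, 24, 90, -405, 7581/10, -10278/7, …
ICs: h(0) = 0, h′(0) = -72, h′′(0) = 216, h′′′(0) = 144.

f: a_k = 0, 6, 0, -9, 0, 81/20, 0, -243/280, …
g: a_k = 0, -6, 6, -8, 12, -96/5, 32, -384/7, …
h₀=f·g: eliminate ⇒ L₀, order ≤ 2·2.
Differentiate: ansatz ord ≤ ord L₀ ⇒ L.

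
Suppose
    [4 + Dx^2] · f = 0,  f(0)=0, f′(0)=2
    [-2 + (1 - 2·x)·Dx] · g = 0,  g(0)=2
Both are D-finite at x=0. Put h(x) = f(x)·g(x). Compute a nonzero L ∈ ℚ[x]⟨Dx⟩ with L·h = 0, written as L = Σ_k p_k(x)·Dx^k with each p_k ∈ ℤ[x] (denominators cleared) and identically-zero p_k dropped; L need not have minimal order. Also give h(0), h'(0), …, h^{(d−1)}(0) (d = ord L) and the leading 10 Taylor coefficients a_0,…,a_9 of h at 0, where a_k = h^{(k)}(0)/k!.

L = (-4 + 8·x) + 4·Dx + (-1 + 2·x)·Dx^2  (order 2).
h: a_k = 0, 4, 8, 40/3, 80/3, 808/15, 1616/15, 67856/315, 135712/315, 2442824/2835, …
ICs: h(0) = 0, h′(0) = 4.

f: a_k = 0, 2, 0, -4/3, 0, 4/15, 0, -8/315, 0, 4/2835, …
g: a_k = 2, 4, 8, 16, 32, 64, 128, 256, 512, 1024, …
f·g: L₀ = L_f ⊗_s L_g, ord ≤ 2·1.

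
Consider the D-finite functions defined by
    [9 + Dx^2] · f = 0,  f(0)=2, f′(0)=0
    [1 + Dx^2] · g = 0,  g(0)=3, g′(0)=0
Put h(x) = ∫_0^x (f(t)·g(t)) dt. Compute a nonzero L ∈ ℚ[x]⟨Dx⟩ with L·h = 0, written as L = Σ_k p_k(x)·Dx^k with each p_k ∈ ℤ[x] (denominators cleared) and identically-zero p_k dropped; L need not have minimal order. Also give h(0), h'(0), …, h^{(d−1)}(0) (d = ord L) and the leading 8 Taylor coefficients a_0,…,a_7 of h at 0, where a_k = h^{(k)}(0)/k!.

L = 64·Dx + 20·Dx^3 + Dx^5  (order 5).
h: a_k = 0, 6, 0, -10, 0, 34/5, 0, -52/21, …
ICs: h(0) = 0, h′(0) = 6, h′′(0) = 0, h′′′(0) = -60, h′′′′(0) = 0.

f: a_k = 2, 0, -9, 0, 27/4, 0, -81/40, 0, …
g: a_k = 3, 0, -3/2, 0, 1/8, 0, -1/240, 0, …
h₀=f·g: eliminate ⇒ L₀, order ≤ 2·2.
h=∫₀ˣh₀: take L = L₀·Dx.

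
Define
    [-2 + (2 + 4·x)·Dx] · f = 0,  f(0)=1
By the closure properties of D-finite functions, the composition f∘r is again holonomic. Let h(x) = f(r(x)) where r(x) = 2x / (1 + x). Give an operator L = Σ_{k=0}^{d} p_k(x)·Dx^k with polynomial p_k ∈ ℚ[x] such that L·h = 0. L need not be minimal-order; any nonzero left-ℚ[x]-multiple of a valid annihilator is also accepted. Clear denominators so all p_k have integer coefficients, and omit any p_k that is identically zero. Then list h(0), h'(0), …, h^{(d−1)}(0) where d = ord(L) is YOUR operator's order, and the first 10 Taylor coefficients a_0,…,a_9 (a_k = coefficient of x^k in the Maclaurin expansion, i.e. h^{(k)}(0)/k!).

f: a_k = 1, 1, -1/2, 1/2, -5/8, 7/8, -21/16, 33/16, -429/128, 715/128, …
f∘r: x↦r, Dx↦Dx/r' in L_f ⇒ L₀.
L = -2 + (1 + 6·x + 5·x^2)·Dx  (order 1).
h: a_k = 1, 2, -4, 10, -30, 102, -376, 1462, -5900, 24470, …
ICs: h(0) = 1.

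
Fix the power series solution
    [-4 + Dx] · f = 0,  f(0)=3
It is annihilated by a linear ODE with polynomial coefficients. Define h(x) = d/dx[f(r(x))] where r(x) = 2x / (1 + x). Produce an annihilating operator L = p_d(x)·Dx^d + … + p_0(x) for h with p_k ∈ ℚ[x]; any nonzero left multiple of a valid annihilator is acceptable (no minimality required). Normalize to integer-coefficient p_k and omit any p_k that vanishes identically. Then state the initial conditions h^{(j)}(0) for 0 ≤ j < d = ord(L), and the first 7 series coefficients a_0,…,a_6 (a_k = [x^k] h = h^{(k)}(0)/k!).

f: a_k = 3, 12, 24, 32, 32, 128/5, 256/15, …
f∘r: x↦r, Dx↦Dx/r' in L_f ⇒ L₀.
Derive L from L₀ (diff closure).
L = (6 - 2·x) + (-1 - 2·x - x^2)·Dx  (order 1).
h: a_k = 24, 144, 264, 32, -264, 368/5, 3224/15, …
ICs: h(0) = 24.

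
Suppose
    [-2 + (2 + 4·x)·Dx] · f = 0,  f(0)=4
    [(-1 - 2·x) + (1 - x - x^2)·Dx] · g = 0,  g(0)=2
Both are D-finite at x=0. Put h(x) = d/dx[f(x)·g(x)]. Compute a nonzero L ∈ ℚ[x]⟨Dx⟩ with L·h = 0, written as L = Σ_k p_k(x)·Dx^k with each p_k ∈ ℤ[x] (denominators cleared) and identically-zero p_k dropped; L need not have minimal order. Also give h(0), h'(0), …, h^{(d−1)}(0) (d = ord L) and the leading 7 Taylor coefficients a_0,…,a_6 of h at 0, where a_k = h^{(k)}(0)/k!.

L = (5 + 30·x + 45·x^2 + 30·x^3 + 15·x^4) + (-2 - 5·x + 10·x^3 + 15·x^4 + 6·x^5)·Dx  (order 1).
h: a_k = 16, 40, 120, 220, 510, 879, 1855, …
ICs: h(0) = 16.

f: a_k = 4, 4, -2, 2, -5/2, 7/2, -21/4, …
g: a_k = 2, 2, 4, 6, 10, 16, 26, …
Sym-product of L_f,L_g gives L₀ (≤ ord 1).
h=h₀': d/dx-closure on L₀ ⇒ L.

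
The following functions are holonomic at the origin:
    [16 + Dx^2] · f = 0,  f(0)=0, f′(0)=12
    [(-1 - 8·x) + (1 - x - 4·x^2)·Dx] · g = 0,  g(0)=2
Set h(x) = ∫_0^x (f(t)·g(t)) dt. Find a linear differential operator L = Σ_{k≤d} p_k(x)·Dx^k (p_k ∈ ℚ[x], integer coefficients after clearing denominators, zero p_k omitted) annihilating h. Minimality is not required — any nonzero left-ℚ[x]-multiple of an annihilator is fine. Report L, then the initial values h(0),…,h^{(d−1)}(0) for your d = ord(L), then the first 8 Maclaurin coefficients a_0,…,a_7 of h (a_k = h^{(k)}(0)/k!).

L = (-8 + 16·x + 64·x^2)·Dx + (2 + 16·x)·Dx^2 + (-1 + x + 4·x^2)·Dx^3  (order 3).
h: a_k = 0, 0, 12, 8, 14, 152/5, 356/5, 5176/35, …
ICs: h(0) = 0, h′(0) = 0, h′′(0) = 24.

f: a_k = 0, 12, 0, -32, 0, 128/5, 0, -1024/105, …
g: a_k = 2, 2, 10, 18, 58, 130, 362, 882, …
Product ⇒ symmetric product L₀, ord ≤ 2.
∫: right-multiply L₀ by Dx.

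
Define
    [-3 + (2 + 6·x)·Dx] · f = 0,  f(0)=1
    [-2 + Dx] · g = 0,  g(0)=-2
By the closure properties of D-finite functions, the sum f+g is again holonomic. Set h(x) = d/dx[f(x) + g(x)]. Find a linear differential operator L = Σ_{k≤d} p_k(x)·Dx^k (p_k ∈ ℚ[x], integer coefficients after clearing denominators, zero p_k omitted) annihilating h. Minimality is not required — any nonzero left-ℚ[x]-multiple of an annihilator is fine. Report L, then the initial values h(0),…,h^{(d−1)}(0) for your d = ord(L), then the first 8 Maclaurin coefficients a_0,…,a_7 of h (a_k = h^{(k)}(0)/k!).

f: a_k = 1, 3/2, -9/8, 27/16, -405/128, 1701/256, -15309/1024, 72171/2048, …
g: a_k = -2, -4, -4, -8/3, -4/3, -8/15, -8/45, -16/315, …
f+g: L₀ = lclm(L_f,L_g), ord ≤ 1+1.
Differentiate: ansatz ord ≤ ord L₀ ⇒ L.
L = (-78 - 72·x) + (11 - 96·x - 144·x^2)·Dx + (14 + 66·x + 72·x^2)·Dx^2  (order 2).
h: a_k = -5/2, -41/4, -47/16, -1727/96, 23467/768, -697097/7680, 22701097/92160, -886751807/1290240, …
ICs: h(0) = -5/2, h′(0) = -41/4.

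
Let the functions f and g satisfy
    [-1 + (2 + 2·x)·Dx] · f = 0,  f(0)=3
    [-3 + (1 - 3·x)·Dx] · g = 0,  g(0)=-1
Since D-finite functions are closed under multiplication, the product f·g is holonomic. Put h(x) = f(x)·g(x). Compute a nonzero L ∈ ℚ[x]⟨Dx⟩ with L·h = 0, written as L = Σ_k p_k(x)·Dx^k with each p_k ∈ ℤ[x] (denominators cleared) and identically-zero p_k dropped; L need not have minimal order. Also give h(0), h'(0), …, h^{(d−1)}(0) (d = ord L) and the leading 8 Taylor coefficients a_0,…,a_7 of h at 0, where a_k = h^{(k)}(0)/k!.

L = (7 + 3·x) + (-2 + 4·x + 6·x^2)·Dx  (order 1).
h: a_k = -3, -21/2, -249/8, -1497/16, -35913/128, -215499/256, -2585925/1024, -15515649/2048, …
ICs: h(0) = -3.

f: a_k = 3, 3/2, -3/8, 3/16, -15/128, 21/256, -63/1024, 99/2048, …
g: a_k = -1, -3, -9, -27, -81, -243, -729, -2187, …
Sym-product of L_f,L_g gives L₀ (≤ ord 1).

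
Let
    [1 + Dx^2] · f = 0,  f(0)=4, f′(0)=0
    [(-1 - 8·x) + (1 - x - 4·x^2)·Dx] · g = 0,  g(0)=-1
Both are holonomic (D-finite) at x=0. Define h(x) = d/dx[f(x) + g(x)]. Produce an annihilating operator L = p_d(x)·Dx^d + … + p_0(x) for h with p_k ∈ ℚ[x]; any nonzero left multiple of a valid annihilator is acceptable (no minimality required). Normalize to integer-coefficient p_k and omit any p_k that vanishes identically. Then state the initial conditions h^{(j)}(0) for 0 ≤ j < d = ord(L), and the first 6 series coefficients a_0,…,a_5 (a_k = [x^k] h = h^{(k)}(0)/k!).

L = (706 + 4324·x + 19178·x^2 + 15080·x^3 + 30400·x^4 + 1152·x^5 + 1536·x^6) + (-55 - 431·x + 153·x^2 + 1009·x^3 + 3620·x^4 + 5904·x^5 + 448·x^6 + 512·x^7)·Dx + (706 + 4324·x + 19178·x^2 + 15080·x^3 + 30400·x^4 + 1152·x^5 + 1536·x^6)·Dx^2 + (-55 - 431·x + 153·x^2 + 1009·x^3 + 3620·x^4 + 5904·x^5 + 448·x^6 + 512·x^7)·Dx^3  (order 3).
h: a_k = -1, -14, -27, -346/3, -325, -32581/30, …
ICs: h(0) = -1, h′(0) = -14, h′′(0) = -54.

f: a_k = 4, 0, -2, 0, 1/6, 0, …
g: a_k = -1, -1, -5, -9, -29, -65, …
h₀=f+g: left-lcm gives L₀, ord ≤ 3.
Derive L from L₀ (diff closure).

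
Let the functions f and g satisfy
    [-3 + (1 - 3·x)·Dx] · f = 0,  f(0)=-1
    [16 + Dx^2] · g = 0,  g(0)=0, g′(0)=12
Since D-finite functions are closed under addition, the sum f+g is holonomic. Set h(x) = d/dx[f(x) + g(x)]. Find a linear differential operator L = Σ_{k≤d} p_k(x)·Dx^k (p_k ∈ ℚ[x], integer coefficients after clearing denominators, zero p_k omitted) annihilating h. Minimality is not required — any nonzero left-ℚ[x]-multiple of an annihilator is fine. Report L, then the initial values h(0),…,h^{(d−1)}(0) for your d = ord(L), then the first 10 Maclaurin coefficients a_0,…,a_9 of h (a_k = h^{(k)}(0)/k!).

f: a_k = -1, -3, -9, -27, -81, -243, -729, -2187, -6561, -19683, …
g: a_k = 0, 12, 0, -32, 0, 128/5, 0, -1024/105, 0, 2048/945, …
Weyl lclm of L_f,L_g ⇒ L₀ (ord ≤ 3).
h=h₀': d/dx-closure on L₀ ⇒ L.
L = (5952 - 4608·x + 6912·x^2) + (-560 + 2448·x - 3456·x^2 + 3456·x^3)·Dx + (372 - 288·x + 432·x^2)·Dx^2 + (-35 + 153·x - 216·x^2 + 216·x^3)·Dx^3  (order 3).
h: a_k = 9, -18, -177, -324, -1087, -4374, -230659/15, -52488, -18598387/105, -590490, …
ICs: h(0) = 9, h′(0) = -18, h′′(0) = -354.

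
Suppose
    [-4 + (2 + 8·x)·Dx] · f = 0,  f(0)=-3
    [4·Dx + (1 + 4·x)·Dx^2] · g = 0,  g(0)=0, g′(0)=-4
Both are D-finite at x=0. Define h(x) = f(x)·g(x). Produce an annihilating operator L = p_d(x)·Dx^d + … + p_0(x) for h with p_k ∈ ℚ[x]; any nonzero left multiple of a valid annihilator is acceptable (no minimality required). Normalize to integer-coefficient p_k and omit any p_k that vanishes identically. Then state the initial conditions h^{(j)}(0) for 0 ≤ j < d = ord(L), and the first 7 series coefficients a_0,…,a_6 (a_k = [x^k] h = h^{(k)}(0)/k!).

L = 4 + (1 + 8·x + 16·x^2)·Dx^2  (order 2).
h: a_k = 0, 12, 0, -8, 32, -568/5, 1984/5, …
ICs: h(0) = 0, h′(0) = 12.

f: a_k = -3, -6, 6, -12, 30, -84, 252, …
g: a_k = 0, -4, 8, -64/3, 64, -1024/5, 2048/3, …
L₀ := L_f ⊗_s L_g (sym. prod.), ord ≤ 2.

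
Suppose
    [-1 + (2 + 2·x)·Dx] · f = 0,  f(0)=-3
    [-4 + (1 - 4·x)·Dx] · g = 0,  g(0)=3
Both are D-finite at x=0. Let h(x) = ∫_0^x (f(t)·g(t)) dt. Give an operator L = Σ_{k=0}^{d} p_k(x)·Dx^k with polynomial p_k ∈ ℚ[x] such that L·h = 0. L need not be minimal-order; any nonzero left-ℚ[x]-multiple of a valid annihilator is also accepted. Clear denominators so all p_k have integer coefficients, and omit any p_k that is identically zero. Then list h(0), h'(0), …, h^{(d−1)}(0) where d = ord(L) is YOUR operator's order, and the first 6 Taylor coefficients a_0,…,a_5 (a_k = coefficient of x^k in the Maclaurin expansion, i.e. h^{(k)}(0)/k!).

L = (9 + 4·x)·Dx + (-2 + 6·x + 8·x^2)·Dx^2  (order 2).
h: a_k = 0, -9, -81/4, -429/8, -10305/64, -65943/128, …
ICs: h(0) = 0, h′(0) = -9.

f: a_k = -3, -3/2, 3/8, -3/16, 15/128, -21/256, …
g: a_k = 3, 12, 48, 192, 768, 3072, …
L₀ := L_f ⊗_s L_g (sym. prod.), ord ≤ 1.
∫: right-multiply L₀ by Dx.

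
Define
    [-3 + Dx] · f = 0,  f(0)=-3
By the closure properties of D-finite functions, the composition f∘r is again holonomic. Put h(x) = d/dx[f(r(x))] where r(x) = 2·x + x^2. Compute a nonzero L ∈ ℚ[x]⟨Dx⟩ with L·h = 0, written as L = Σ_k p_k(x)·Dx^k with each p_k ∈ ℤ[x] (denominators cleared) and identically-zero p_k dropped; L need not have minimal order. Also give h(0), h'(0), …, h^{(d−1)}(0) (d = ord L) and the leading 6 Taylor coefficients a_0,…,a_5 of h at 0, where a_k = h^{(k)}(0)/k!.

f: a_k = -3, -9, -27/2, -27/2, -81/8, -243/40, …
Substitute x→r, Dx→(1/r')Dx; clear ⇒ L₀.
h=h₀': d/dx-closure on L₀ ⇒ L.
L = (7 + 12·x + 6·x^2) + (-1 - x)·Dx  (order 1).
h: a_k = -18, -126, -486, -1350, -2997, -28107/5, …
ICs: h(0) = -18.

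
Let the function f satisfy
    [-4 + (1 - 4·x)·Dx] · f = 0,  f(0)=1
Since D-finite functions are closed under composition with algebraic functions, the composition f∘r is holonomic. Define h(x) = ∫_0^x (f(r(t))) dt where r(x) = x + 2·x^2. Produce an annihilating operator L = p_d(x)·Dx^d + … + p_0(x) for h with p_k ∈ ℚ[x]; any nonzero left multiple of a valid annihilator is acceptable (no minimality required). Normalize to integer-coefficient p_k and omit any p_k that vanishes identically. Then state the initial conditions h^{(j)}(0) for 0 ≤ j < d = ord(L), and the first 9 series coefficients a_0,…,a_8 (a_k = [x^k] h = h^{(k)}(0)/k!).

L = (4 + 16·x)·Dx + (-1 + 4·x + 8·x^2)·Dx^2  (order 2).
h: a_k = 0, 1, 2, 8, 32, 704/5, 640, 20992/7, 14336, …
ICs: h(0) = 0, h′(0) = 1.

f: a_k = 1, 4, 16, 64, 256, 1024, 4096, 16384, 65536, …
Substitute x→r, Dx→(1/r')Dx; clear ⇒ L₀.
h=∫₀ˣh₀: take L = L₀·Dx.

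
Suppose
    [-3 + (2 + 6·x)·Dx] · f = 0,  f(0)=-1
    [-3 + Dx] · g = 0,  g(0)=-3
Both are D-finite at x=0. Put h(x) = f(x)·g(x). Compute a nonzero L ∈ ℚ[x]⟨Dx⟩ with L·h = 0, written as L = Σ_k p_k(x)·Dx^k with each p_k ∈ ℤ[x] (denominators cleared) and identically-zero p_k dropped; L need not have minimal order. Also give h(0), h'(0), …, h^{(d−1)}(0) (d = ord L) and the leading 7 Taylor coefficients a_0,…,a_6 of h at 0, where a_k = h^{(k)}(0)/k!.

f: a_k = -1, -3/2, 9/8, -27/16, 405/128, -1701/256, 15309/1024, …
g: a_k = -3, -9, -27/2, -27/2, -81/8, -243/40, -243/80, …
L₀ := L_f ⊗_s L_g (sym. prod.), ord ≤ 1.
L = (-9 - 18·x) + (2 + 6·x)·Dx  (order 1).
h: a_k = 3, 27/2, 189/8, 459/16, 2673/128, 26001/1280, -21627/5120, …
ICs: h(0) = 3.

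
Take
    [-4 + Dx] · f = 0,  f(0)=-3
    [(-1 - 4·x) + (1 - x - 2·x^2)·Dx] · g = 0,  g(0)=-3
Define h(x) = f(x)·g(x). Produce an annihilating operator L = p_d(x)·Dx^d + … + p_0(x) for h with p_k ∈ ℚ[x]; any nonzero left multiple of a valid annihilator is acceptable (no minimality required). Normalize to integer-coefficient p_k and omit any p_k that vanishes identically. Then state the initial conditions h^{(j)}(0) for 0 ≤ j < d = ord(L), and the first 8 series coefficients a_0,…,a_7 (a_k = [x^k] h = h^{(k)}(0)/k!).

L = (5 - 8·x^2) + (-1 + x + 2·x^2)·Dx  (order 1).
h: a_k = 9, 45, 135, 321, 687, 7029/5, 2831, 39703/7, …
ICs: h(0) = 9.

f: a_k = -3, -12, -24, -32, -32, -128/5, -256/15, -1024/105, …
g: a_k = -3, -3, -9, -15, -33, -63, -129, -255, …
h₀=f·g: eliminate ⇒ L₀, order ≤ 1·1.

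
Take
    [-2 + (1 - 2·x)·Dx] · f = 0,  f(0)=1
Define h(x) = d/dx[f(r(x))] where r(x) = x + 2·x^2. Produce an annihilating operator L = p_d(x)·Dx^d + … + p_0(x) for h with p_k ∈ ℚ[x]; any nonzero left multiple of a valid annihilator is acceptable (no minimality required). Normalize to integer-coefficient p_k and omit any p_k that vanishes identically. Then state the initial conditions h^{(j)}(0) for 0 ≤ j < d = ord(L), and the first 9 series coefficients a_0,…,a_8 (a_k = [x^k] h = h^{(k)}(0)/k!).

f: a_k = 1, 2, 4, 8, 16, 32, 64, 128, 256, …
Substitute x→r, Dx→(1/r')Dx; clear ⇒ L₀.
h₀' ⇒ L via d/dx closure of L₀.
L = (8 + 24·x + 48·x^2) + (-1 - 2·x + 12·x^2 + 16·x^3)·Dx  (order 1).
h: a_k = 2, 16, 72, 320, 1280, 4992, 18816, 69632, 253440, …
ICs: h(0) = 2.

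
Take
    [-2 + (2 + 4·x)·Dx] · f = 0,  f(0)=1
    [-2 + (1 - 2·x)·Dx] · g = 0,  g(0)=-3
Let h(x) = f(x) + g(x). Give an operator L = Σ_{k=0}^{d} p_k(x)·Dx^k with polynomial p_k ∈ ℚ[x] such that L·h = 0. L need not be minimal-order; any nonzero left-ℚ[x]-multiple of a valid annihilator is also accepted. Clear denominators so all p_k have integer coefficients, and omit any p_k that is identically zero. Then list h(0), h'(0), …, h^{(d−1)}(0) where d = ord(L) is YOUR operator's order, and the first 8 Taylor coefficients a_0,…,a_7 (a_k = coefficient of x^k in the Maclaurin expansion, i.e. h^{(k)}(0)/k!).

L = (10 + 12·x) + (-9 - 28·x - 36·x^2)·Dx + (1 + 6·x - 4·x^2 - 24·x^3)·Dx^2  (order 2).
h: a_k = -2, -5, -25/2, -47/2, -389/8, -761/8, -3093/16, -6111/16, …
ICs: h(0) = -2, h′(0) = -5.

f: a_k = 1, 1, -1/2, 1/2, -5/8, 7/8, -21/16, 33/16, …
g: a_k = -3, -6, -12, -24, -48, -96, -192, -384, …
Sum ⇒ L₀ = lclm(L_f,L_g) in ℚ(x)⟨Dx⟩.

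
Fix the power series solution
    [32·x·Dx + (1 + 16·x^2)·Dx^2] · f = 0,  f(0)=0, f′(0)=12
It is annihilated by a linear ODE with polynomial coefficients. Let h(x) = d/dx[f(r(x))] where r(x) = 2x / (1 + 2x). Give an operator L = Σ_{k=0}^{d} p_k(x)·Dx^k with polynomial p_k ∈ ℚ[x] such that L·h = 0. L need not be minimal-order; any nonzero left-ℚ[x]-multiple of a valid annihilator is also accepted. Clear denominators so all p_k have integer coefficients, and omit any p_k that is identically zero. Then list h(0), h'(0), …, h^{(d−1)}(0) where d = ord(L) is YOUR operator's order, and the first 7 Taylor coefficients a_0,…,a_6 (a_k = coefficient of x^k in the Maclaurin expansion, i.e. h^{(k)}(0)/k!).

L = (4 + 136·x) + (1 + 4·x + 68·x^2)·Dx  (order 1).
h: a_k = 24, -96, -1248, 11520, 38784, -938496, 1116672, …
ICs: h(0) = 24.

f: a_k = 0, 12, 0, -64, 0, 3072/5, 0, …
Substitute x→r, Dx→(1/r')Dx; clear ⇒ L₀.
Differentiate: ansatz ord ≤ ord L₀ ⇒ L.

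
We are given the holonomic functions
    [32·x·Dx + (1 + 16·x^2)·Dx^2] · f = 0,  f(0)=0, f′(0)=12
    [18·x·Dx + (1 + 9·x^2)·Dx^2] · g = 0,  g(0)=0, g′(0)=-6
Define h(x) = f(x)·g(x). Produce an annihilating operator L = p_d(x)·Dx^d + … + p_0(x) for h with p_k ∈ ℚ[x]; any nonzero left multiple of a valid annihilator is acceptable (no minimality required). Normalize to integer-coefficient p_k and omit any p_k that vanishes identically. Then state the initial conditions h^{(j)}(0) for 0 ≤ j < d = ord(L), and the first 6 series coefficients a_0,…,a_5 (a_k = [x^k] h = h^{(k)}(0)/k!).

f: a_k = 0, 12, 0, -64, 0, 3072/5, …
g: a_k = 0, -6, 0, 18, 0, -486/5, …
f·g: L₀ = L_f ⊗_s L_g, ord ≤ 2·2.
L = (-3456·x - 144000·x^3 - 1327104·x^5 + 4147200·x^7 + 71663616·x^9)·Dx + (-100 - 11532·x^2 - 259200·x^4 - 1161216·x^6 + 14515200·x^8 + 107495424·x^10)·Dx^2 + (-200·x - 7880·x^3 - 86400·x^5 + 194112·x^7 + 8294400·x^9 + 35831808·x^11)·Dx^3 + (-1 - 50·x^2 - 769·x^4 + 110736·x^8 + 1036800·x^10 + 2985984·x^12)·Dx^4  (order 4).
h: a_k = 0, 0, -72, 0, 600, 0, …
ICs: h(0) = 0, h′(0) = 0, h′′(0) = -144, h′′′(0) = 0.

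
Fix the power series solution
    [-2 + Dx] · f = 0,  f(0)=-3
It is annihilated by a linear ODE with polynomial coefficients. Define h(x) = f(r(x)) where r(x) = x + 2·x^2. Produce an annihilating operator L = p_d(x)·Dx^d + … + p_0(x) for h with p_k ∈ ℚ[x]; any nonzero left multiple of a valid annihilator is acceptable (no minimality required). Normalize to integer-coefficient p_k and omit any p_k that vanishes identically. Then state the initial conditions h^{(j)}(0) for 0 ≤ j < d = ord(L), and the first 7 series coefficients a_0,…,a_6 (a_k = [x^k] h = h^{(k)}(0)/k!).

L = (-2 - 8·x) + Dx  (order 1).
h: a_k = -3, -6, -18, -28, -50, -324/5, -1324/15, …
ICs: h(0) = -3.

f: a_k = -3, -6, -6, -4, -2, -4/5, -4/15, …
Substitute x→r, Dx→(1/r')Dx; clear ⇒ L₀.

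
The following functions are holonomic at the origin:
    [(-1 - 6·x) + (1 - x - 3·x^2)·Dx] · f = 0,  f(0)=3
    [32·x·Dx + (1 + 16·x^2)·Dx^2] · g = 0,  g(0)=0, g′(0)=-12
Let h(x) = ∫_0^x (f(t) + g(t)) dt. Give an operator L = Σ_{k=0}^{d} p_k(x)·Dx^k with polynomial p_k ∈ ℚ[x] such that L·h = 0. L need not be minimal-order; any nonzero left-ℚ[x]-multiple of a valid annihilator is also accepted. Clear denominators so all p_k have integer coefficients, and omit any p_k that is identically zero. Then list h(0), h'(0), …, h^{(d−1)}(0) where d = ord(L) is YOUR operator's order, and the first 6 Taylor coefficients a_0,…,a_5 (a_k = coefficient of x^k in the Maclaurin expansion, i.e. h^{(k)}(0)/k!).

f: a_k = 3, 3, 12, 21, 57, 120, …
g: a_k = 0, -12, 0, 64, 0, -3072/5, …
L₀ := lclm(L_f,L_g); ord L₀ ≤ 1+2.
∫: right-multiply L₀ by Dx.
L = (-128 + 512·x + 10560·x^2 + 25344·x^3 + 95904·x^4 + 41472·x^6)·Dx^2 + (37 + 208·x - 206·x^2 + 1476·x^3 + 24336·x^4 + 66528·x^5 + 6912·x^6 + 41472·x^7)·Dx^3 + (-4 - 21·x - 198·x^2 - 90·x^3 - 1775·x^4 + 4080·x^5 + 6336·x^6 + 2304·x^7 + 6912·x^8)·Dx^4  (order 4).
h: a_k = 0, 3, -9/2, 4, 85/4, 57/5, …
ICs: h(0) = 0, h′(0) = 3, h′′(0) = -9, h′′′(0) = 24.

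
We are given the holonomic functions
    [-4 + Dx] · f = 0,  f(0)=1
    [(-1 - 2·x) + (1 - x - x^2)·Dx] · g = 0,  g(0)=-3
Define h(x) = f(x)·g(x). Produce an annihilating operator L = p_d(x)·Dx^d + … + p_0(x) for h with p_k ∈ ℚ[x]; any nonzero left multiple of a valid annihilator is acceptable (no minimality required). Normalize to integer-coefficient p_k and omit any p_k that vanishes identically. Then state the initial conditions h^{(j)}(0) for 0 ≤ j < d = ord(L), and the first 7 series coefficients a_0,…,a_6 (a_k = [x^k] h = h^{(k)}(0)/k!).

L = (5 - 2·x - 4·x^2) + (-1 + x + x^2)·Dx  (order 1).
h: a_k = -3, -15, -42, -89, -163, -1388/5, -1373/3, …
ICs: h(0) = -3.

f: a_k = 1, 4, 8, 32/3, 32/3, 128/15, 256/45, …
g: a_k = -3, -3, -6, -9, -15, -24, -39, …
h₀=f·g: eliminate ⇒ L₀, order ≤ 1·1.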